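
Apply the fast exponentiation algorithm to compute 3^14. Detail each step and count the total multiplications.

Computing 3^14 by squaring (build up from 3^1; each line after the first costs one multiplication):

3^1 = 3
3^2 = (3^1)^2 = 3^2 = 9
3^3 = 3 * 3^2 = 3 * 9 = 27
3^6 = (3^3)^2 = 27^2 = 729
3^7 = 3 * 3^6 = 3 * 729 = 2187
3^14 = (3^7)^2 = 2187^2 = 4782969

Result: 4782969
Multiplications needed: 5 (5 lines after 3^1)

3^14 = 4782969. Using exponentiation by squaring, this requires 5 multiplications. The key idea: if the exponent is even, square the half-power; if odd, multiply by the base once.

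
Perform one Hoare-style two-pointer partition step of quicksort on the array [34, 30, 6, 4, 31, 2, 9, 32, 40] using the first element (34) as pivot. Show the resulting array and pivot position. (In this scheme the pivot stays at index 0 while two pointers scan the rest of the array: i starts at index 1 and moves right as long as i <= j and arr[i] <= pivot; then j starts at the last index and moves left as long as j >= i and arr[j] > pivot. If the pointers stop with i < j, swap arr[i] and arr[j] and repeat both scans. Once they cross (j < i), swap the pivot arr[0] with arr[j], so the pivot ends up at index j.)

Hoare-style two-pointer partition with pivot = 34:

Initial array: [34, 30, 6, 4, 31, 2, 9, 32, 40]

Pointers start at i = 1, j = 8.
i ends at 8, j ends at 7: the pointers have crossed (j < i), so scanning stops.

Swap pivot arr[0] with arr[7] to place pivot at position 7: [32, 30, 6, 4, 31, 2, 9, 34, 40]
Pivot position: 7

After partitioning with pivot 34, the array becomes [32, 30, 6, 4, 31, 2, 9, 34, 40]. The pivot is placed at index 7. All elements to the left of the pivot are <= 34, and all elements to the right are > 34.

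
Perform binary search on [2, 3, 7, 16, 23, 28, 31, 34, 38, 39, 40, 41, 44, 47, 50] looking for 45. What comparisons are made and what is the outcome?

Binary search for 45 in [2, 3, 7, 16, 23, 28, 31, 34, 38, 39, 40, 41, 44, 47, 50]:

lo=0, hi=14, mid=7, arr[mid]=34 -> 34 < 45, search right half
lo=8, hi=14, mid=11, arr[mid]=41 -> 41 < 45, search right half
lo=12, hi=14, mid=13, arr[mid]=47 -> 47 > 45, search left half
lo=12, hi=12, mid=12, arr[mid]=44 -> 44 < 45, search right half
lo=13 > hi=12, target 45 not found

Binary search determines that 45 is not in the array after 4 comparisons. The search space was exhausted without finding the target.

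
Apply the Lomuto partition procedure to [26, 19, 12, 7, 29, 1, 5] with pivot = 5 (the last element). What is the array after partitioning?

Lomuto partition with pivot = 5:

Initial array: [26, 19, 12, 7, 29, 1, 5]

arr[0]=26 > 5: no swap
arr[1]=19 > 5: no swap
arr[2]=12 > 5: no swap
arr[3]=7 > 5: no swap
arr[4]=29 > 5: no swap
arr[5]=1 <= 5: swap with position 0, array becomes [1, 19, 12, 7, 29, 26, 5]

Place pivot at position 1: [1, 5, 12, 7, 29, 26, 19]
Pivot position: 1

After partitioning with pivot 5, the array becomes [1, 5, 12, 7, 29, 26, 19]. The pivot is placed at index 1. All elements to the left of the pivot are <= 5, and all elements to the right are > 5.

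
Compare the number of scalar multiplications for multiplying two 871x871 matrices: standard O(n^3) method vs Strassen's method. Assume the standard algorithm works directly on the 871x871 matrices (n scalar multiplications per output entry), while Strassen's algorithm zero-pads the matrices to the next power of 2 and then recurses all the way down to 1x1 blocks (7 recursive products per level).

Matrix multiplication for 871x871 matrices:

Strassen's algorithm requires power-of-2 dimensions. Pad 871x871 to 1024x1024 (next power of 2).

Standard algorithm: 871^3 = 660776311 multiplications
Strassen's algorithm: 7^(log2(1024)) = 7^10 = 282475249 multiplications
Savings: 660776311 - 282475249 = 378301062 multiplications

Standard: 660776311 multiplications (871^3). Strassen: 282475249 multiplications (7^10, after padding to 1024x1024). Strassen reduces 8 recursive multiplications to 7 at each level.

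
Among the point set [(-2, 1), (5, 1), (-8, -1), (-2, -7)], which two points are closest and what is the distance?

Computing all pairwise distances among 4 points:

d((-2, 1), (5, 1)) = 7.0
d((-2, 1), (-8, -1)) = 6.3246 <-- minimum
d((-2, 1), (-2, -7)) = 8.0
d((5, 1), (-8, -1)) = 13.1529
d((5, 1), (-2, -7)) = 10.6301
d((-8, -1), (-2, -7)) = 8.4853

Closest pair: (-2, 1) and (-8, -1) with distance 6.3246

The closest pair is (-2, 1) and (-8, -1) with Euclidean distance 6.3246. For 4 points, brute-force pairwise comparison is shown above. For large n, the divide-and-conquer algorithm (sort by x, recurse on halves, check the dividing strip) achieves O(n log n).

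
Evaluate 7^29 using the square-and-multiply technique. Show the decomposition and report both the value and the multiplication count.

Computing 7^29 by squaring (build up from 7^1; each line after the first costs one multiplication):

7^1 = 7
7^2 = (7^1)^2 = 7^2 = 49
7^3 = 7 * 7^2 = 7 * 49 = 343
7^6 = (7^3)^2 = 343^2 = 117649
7^7 = 7 * 7^6 = 7 * 117649 = 823543
7^14 = (7^7)^2 = 823543^2 = 678223072849
7^28 = (7^14)^2 = 678223072849^2 = 459986536544739960976801
7^29 = 7 * 7^28 = 7 * 459986536544739960976801 = 3219905755813179726837607

Result: 3219905755813179726837607
Multiplications needed: 7 (7 lines after 7^1)

7^29 = 3219905755813179726837607. Using exponentiation by squaring, this requires 7 multiplications. The key idea: if the exponent is even, square the half-power; if odd, multiply by the base once.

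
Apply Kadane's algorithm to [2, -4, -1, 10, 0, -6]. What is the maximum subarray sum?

Using Kadane's algorithm on [2, -4, -1, 10, 0, -6]:

Scanning through the array:
Position 1 (value -4): max_ending_here = -2, max_so_far = 2
Position 2 (value -1): max_ending_here = -1, max_so_far = 2
Position 3 (value 10): max_ending_here = 10, max_so_far = 10
Position 4 (value 0): max_ending_here = 10, max_so_far = 10
Position 5 (value -6): max_ending_here = 4, max_so_far = 10

Maximum subarray: [10]
Maximum sum: 10

The maximum subarray is [10] with sum 10. This subarray runs from index 3 to index 3.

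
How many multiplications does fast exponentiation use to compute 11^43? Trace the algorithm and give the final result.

Computing 11^43 by squaring (build up from 11^1; each line after the first costs one multiplication):

11^1 = 11
11^2 = (11^1)^2 = 11^2 = 121
11^4 = (11^2)^2 = 121^2 = 14641
11^5 = 11 * 11^4 = 11 * 14641 = 161051
11^10 = (11^5)^2 = 161051^2 = 25937424601
11^20 = (11^10)^2 = 25937424601^2 = 672749994932560009201
11^21 = 11 * 11^20 = 11 * 672749994932560009201 = 7400249944258160101211
11^42 = (11^21)^2 = 7400249944258160101211^2 = 54763699237492901685126120802225273763666521
11^43 = 11 * 11^42 = 11 * 54763699237492901685126120802225273763666521 = 602400691612421918536387328824478011400331731

Result: 602400691612421918536387328824478011400331731
Multiplications needed: 8 (8 lines after 11^1)

11^43 = 602400691612421918536387328824478011400331731. Using exponentiation by squaring, this requires 8 multiplications. The key idea: if the exponent is even, square the half-power; if odd, multiply by the base once.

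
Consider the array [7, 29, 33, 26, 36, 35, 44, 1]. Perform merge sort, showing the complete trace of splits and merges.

Merge sort trace:

Split: [7, 29, 33, 26, 36, 35, 44, 1] -> [7, 29, 33, 26] and [36, 35, 44, 1]
  Split: [7, 29, 33, 26] -> [7, 29] and [33, 26]
    Split: [7, 29] -> [7] and [29]
    Merge: [7] + [29] -> [7, 29]
    Split: [33, 26] -> [33] and [26]
    Merge: [33] + [26] -> [26, 33]
  Merge: [7, 29] + [26, 33] -> [7, 26, 29, 33]
  Split: [36, 35, 44, 1] -> [36, 35] and [44, 1]
    Split: [36, 35] -> [36] and [35]
    Merge: [36] + [35] -> [35, 36]
    Split: [44, 1] -> [44] and [1]
    Merge: [44] + [1] -> [1, 44]
  Merge: [35, 36] + [1, 44] -> [1, 35, 36, 44]
Merge: [7, 26, 29, 33] + [1, 35, 36, 44] -> [1, 7, 26, 29, 33, 35, 36, 44]

Final sorted array: [1, 7, 26, 29, 33, 35, 36, 44]

The merge sort proceeds by recursively splitting the array and merging sorted halves.
After all merges, the sorted array is [1, 7, 26, 29, 33, 35, 36, 44].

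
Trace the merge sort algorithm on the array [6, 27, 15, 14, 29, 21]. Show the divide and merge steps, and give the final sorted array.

Merge sort trace:

Split: [6, 27, 15, 14, 29, 21] -> [6, 27, 15] and [14, 29, 21]
  Split: [6, 27, 15] -> [6] and [27, 15]
    Split: [27, 15] -> [27] and [15]
    Merge: [27] + [15] -> [15, 27]
  Merge: [6] + [15, 27] -> [6, 15, 27]
  Split: [14, 29, 21] -> [14] and [29, 21]
    Split: [29, 21] -> [29] and [21]
    Merge: [29] + [21] -> [21, 29]
  Merge: [14] + [21, 29] -> [14, 21, 29]
Merge: [6, 15, 27] + [14, 21, 29] -> [6, 14, 15, 21, 27, 29]

Final sorted array: [6, 14, 15, 21, 27, 29]

The merge sort proceeds by recursively splitting the array and merging sorted halves.
After all merges, the sorted array is [6, 14, 15, 21, 27, 29].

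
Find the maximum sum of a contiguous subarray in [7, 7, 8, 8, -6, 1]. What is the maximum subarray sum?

Using Kadane's algorithm on [7, 7, 8, 8, -6, 1]:

Scanning through the array:
Position 1 (value 7): max_ending_here = 14, max_so_far = 14
Position 2 (value 8): max_ending_here = 22, max_so_far = 22
Position 3 (value 8): max_ending_here = 30, max_so_far = 30
Position 4 (value -6): max_ending_here = 24, max_so_far = 30
Position 5 (value 1): max_ending_here = 25, max_so_far = 30

Maximum subarray: [7, 7, 8, 8]
Maximum sum: 30

The maximum subarray is [7, 7, 8, 8] with sum 30. This subarray runs from index 0 to index 3.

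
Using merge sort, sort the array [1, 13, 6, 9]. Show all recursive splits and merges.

Merge sort trace:

Split: [1, 13, 6, 9] -> [1, 13] and [6, 9]
  Split: [1, 13] -> [1] and [13]
  Merge: [1] + [13] -> [1, 13]
  Split: [6, 9] -> [6] and [9]
  Merge: [6] + [9] -> [6, 9]
Merge: [1, 13] + [6, 9] -> [1, 6, 9, 13]

Final sorted array: [1, 6, 9, 13]

The merge sort proceeds by recursively splitting the array and merging sorted halves.
After all merges, the sorted array is [1, 6, 9, 13].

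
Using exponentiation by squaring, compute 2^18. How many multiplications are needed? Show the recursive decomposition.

Computing 2^18 by squaring (build up from 2^1; each line after the first costs one multiplication):

2^1 = 2
2^2 = (2^1)^2 = 2^2 = 4
2^4 = (2^2)^2 = 4^2 = 16
2^8 = (2^4)^2 = 16^2 = 256
2^9 = 2 * 2^8 = 2 * 256 = 512
2^18 = (2^9)^2 = 512^2 = 262144

Result: 262144
Multiplications needed: 5 (5 lines after 2^1)

2^18 = 262144. Using exponentiation by squaring, this requires 5 multiplications. The key idea: if the exponent is even, square the half-power; if odd, multiply by the base once.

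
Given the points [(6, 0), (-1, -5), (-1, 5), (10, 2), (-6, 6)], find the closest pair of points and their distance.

Computing all pairwise distances among 5 points:

d((6, 0), (-1, -5)) = 8.6023
d((6, 0), (-1, 5)) = 8.6023
d((6, 0), (10, 2)) = 4.4721 <-- minimum
d((6, 0), (-6, 6)) = 13.4164
d((-1, -5), (-1, 5)) = 10.0
d((-1, -5), (10, 2)) = 13.0384
d((-1, -5), (-6, 6)) = 12.083
d((-1, 5), (10, 2)) = 11.4018
d((-1, 5), (-6, 6)) = 5.099
d((10, 2), (-6, 6)) = 16.4924

Closest pair: (6, 0) and (10, 2) with distance 4.4721

The closest pair is (6, 0) and (10, 2) with Euclidean distance 4.4721. For 5 points, brute-force pairwise comparison is shown above. For large n, the divide-and-conquer algorithm (sort by x, recurse on halves, check the dividing strip) achieves O(n log n).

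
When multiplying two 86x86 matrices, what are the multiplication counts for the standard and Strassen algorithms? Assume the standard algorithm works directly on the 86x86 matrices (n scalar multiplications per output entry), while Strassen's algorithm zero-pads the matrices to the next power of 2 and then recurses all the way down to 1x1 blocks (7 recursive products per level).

Matrix multiplication for 86x86 matrices:

Strassen's algorithm requires power-of-2 dimensions. Pad 86x86 to 128x128 (next power of 2).

Standard algorithm: 86^3 = 636056 multiplications
Strassen's algorithm: 7^(log2(128)) = 7^7 = 823543 multiplications
Difference: 636056 - 823543 = -187487 (Strassen uses MORE here due to padding overhead — for small or just-over-power-of-2 n, padding can outweigh the per-level savings)

Standard: 636056 multiplications (86^3). Strassen: 823543 multiplications (7^7, after padding to 128x128). Strassen reduces 8 recursive multiplications to 7 at each level.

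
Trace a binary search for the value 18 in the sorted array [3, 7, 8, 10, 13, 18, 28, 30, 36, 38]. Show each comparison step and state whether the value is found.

Binary search for 18 in [3, 7, 8, 10, 13, 18, 28, 30, 36, 38]:

lo=0, hi=9, mid=4, arr[mid]=13 -> 13 < 18, search right half
lo=5, hi=9, mid=7, arr[mid]=30 -> 30 > 18, search left half
lo=5, hi=6, mid=5, arr[mid]=18 -> Found target at index 5!

Binary search finds 18 at index 5 after 3 comparisons. The search repeatedly halves the search space by comparing with the middle element.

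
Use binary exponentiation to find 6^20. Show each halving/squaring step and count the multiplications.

Computing 6^20 by squaring (build up from 6^1; each line after the first costs one multiplication):

6^1 = 6
6^2 = (6^1)^2 = 6^2 = 36
6^4 = (6^2)^2 = 36^2 = 1296
6^5 = 6 * 6^4 = 6 * 1296 = 7776
6^10 = (6^5)^2 = 7776^2 = 60466176
6^20 = (6^10)^2 = 60466176^2 = 3656158440062976

Result: 3656158440062976
Multiplications needed: 5 (5 lines after 6^1)

6^20 = 3656158440062976. Using exponentiation by squaring, this requires 5 multiplications. The key idea: if the exponent is even, square the half-power; if odd, multiply by the base once.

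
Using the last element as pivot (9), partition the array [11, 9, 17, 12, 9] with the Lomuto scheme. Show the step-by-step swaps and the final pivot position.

Lomuto partition with pivot = 9:

Initial array: [11, 9, 17, 12, 9]

arr[0]=11 > 9: no swap
arr[1]=9 <= 9: swap with position 0, array becomes [9, 11, 17, 12, 9]
arr[2]=17 > 9: no swap
arr[3]=12 > 9: no swap

Place pivot at position 1: [9, 9, 17, 12, 11]
Pivot position: 1

After partitioning with pivot 9, the array becomes [9, 9, 17, 12, 11]. The pivot is placed at index 1. All elements to the left of the pivot are <= 9, and all elements to the right are > 9.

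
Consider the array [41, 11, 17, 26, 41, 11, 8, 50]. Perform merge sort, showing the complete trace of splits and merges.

Merge sort trace:

Split: [41, 11, 17, 26, 41, 11, 8, 50] -> [41, 11, 17, 26] and [41, 11, 8, 50]
  Split: [41, 11, 17, 26] -> [41, 11] and [17, 26]
    Split: [41, 11] -> [41] and [11]
    Merge: [41] + [11] -> [11, 41]
    Split: [17, 26] -> [17] and [26]
    Merge: [17] + [26] -> [17, 26]
  Merge: [11, 41] + [17, 26] -> [11, 17, 26, 41]
  Split: [41, 11, 8, 50] -> [41, 11] and [8, 50]
    Split: [41, 11] -> [41] and [11]
    Merge: [41] + [11] -> [11, 41]
    Split: [8, 50] -> [8] and [50]
    Merge: [8] + [50] -> [8, 50]
  Merge: [11, 41] + [8, 50] -> [8, 11, 41, 50]
Merge: [11, 17, 26, 41] + [8, 11, 41, 50] -> [8, 11, 11, 17, 26, 41, 41, 50]

Final sorted array: [8, 11, 11, 17, 26, 41, 41, 50]

The merge sort proceeds by recursively splitting the array and merging sorted halves.
After all merges, the sorted array is [8, 11, 11, 17, 26, 41, 41, 50].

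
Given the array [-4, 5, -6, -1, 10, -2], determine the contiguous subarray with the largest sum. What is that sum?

Using Kadane's algorithm on [-4, 5, -6, -1, 10, -2]:

Scanning through the array:
Position 1 (value 5): max_ending_here = 5, max_so_far = 5
Position 2 (value -6): max_ending_here = -1, max_so_far = 5
Position 3 (value -1): max_ending_here = -1, max_so_far = 5
Position 4 (value 10): max_ending_here = 10, max_so_far = 10
Position 5 (value -2): max_ending_here = 8, max_so_far = 10

Maximum subarray: [10]
Maximum sum: 10

The maximum subarray is [10] with sum 10. This subarray runs from index 4 to index 4.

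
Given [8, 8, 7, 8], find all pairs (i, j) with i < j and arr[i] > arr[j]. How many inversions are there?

Finding inversions in [8, 8, 7, 8]:

(0, 2): arr[0]=8 > arr[2]=7
(1, 2): arr[1]=8 > arr[2]=7

Total inversions: 2

The array has 2 inversion(s): (0,2), (1,2). Each pair (i,j) satisfies i < j and arr[i] > arr[j].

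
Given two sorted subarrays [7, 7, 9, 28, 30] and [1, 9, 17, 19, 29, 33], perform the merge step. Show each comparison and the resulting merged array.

Merging process:

Compare 7 vs 1: take 1 from right. Merged: [1]
Compare 7 vs 9: take 7 from left. Merged: [1, 7]
Compare 7 vs 9: take 7 from left. Merged: [1, 7, 7]
Compare 9 vs 9: take 9 from left. Merged: [1, 7, 7, 9]
Compare 28 vs 9: take 9 from right. Merged: [1, 7, 7, 9, 9]
Compare 28 vs 17: take 17 from right. Merged: [1, 7, 7, 9, 9, 17]
Compare 28 vs 19: take 19 from right. Merged: [1, 7, 7, 9, 9, 17, 19]
Compare 28 vs 29: take 28 from left. Merged: [1, 7, 7, 9, 9, 17, 19, 28]
Compare 30 vs 29: take 29 from right. Merged: [1, 7, 7, 9, 9, 17, 19, 28, 29]
Compare 30 vs 33: take 30 from left. Merged: [1, 7, 7, 9, 9, 17, 19, 28, 29, 30]
Append remaining from right: [33]. Merged: [1, 7, 7, 9, 9, 17, 19, 28, 29, 30, 33]

Final merged array: [1, 7, 7, 9, 9, 17, 19, 28, 29, 30, 33]
Total comparisons: 10

The merged array is [1, 7, 7, 9, 9, 17, 19, 28, 29, 30, 33], requiring 10 comparisons. The merge step runs in O(n) time where n is the total number of elements.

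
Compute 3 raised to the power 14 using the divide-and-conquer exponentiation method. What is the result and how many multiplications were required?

Computing 3^14 by squaring (build up from 3^1; each line after the first costs one multiplication):

3^1 = 3
3^2 = (3^1)^2 = 3^2 = 9
3^3 = 3 * 3^2 = 3 * 9 = 27
3^6 = (3^3)^2 = 27^2 = 729
3^7 = 3 * 3^6 = 3 * 729 = 2187
3^14 = (3^7)^2 = 2187^2 = 4782969

Result: 4782969
Multiplications needed: 5 (5 lines after 3^1)

3^14 = 4782969. Using exponentiation by squaring, this requires 5 multiplications. The key idea: if the exponent is even, square the half-power; if odd, multiply by the base once.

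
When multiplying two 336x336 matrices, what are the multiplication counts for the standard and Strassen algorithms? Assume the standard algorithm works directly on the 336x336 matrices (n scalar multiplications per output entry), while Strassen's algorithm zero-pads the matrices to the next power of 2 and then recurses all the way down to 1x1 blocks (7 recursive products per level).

Matrix multiplication for 336x336 matrices:

Strassen's algorithm requires power-of-2 dimensions. Pad 336x336 to 512x512 (next power of 2).

Standard algorithm: 336^3 = 37933056 multiplications
Strassen's algorithm: 7^(log2(512)) = 7^9 = 40353607 multiplications
Difference: 37933056 - 40353607 = -2420551 (Strassen uses MORE here due to padding overhead — for small or just-over-power-of-2 n, padding can outweigh the per-level savings)

Standard: 37933056 multiplications (336^3). Strassen: 40353607 multiplications (7^9, after padding to 512x512). Strassen reduces 8 recursive multiplications to 7 at each level.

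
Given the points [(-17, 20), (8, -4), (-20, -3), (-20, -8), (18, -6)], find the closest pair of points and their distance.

Computing all pairwise distances among 5 points:

d((-17, 20), (8, -4)) = 34.6554
d((-17, 20), (-20, -3)) = 23.1948
d((-17, 20), (-20, -8)) = 28.1603
d((-17, 20), (18, -6)) = 43.6005
d((8, -4), (-20, -3)) = 28.0179
d((8, -4), (-20, -8)) = 28.2843
d((8, -4), (18, -6)) = 10.198
d((-20, -3), (-20, -8)) = 5.0 <-- minimum
d((-20, -3), (18, -6)) = 38.1182
d((-20, -8), (18, -6)) = 38.0526

Closest pair: (-20, -3) and (-20, -8) with distance 5.0

The closest pair is (-20, -3) and (-20, -8) with Euclidean distance 5.0. For 5 points, brute-force pairwise comparison is shown above. For large n, the divide-and-conquer algorithm (sort by x, recurse on halves, check the dividing strip) achieves O(n log n).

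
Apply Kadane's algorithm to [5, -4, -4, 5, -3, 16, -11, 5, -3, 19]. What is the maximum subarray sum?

Using Kadane's algorithm on [5, -4, -4, 5, -3, 16, -11, 5, -3, 19]:

Scanning through the array:
Position 1 (value -4): max_ending_here = 1, max_so_far = 5
Position 2 (value -4): max_ending_here = -3, max_so_far = 5
Position 3 (value 5): max_ending_here = 5, max_so_far = 5
Position 4 (value -3): max_ending_here = 2, max_so_far = 5
Position 5 (value 16): max_ending_here = 18, max_so_far = 18
Position 6 (value -11): max_ending_here = 7, max_so_far = 18
Position 7 (value 5): max_ending_here = 12, max_so_far = 18
Position 8 (value -3): max_ending_here = 9, max_so_far = 18
Position 9 (value 19): max_ending_here = 28, max_so_far = 28

Maximum subarray: [5, -3, 16, -11, 5, -3, 19]
Maximum sum: 28

The maximum subarray is [5, -3, 16, -11, 5, -3, 19] with sum 28. This subarray runs from index 3 to index 9.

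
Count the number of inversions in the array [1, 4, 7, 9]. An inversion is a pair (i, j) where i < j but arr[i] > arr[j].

Finding inversions in [1, 4, 7, 9]:


Total inversions: 0

The array has 0 inversions. It is already sorted.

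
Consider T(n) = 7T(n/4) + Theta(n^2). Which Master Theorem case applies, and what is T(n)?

Master Theorem for T(n) = 7T(n/4) + O(n^2):

a = 7, b = 4, c = 2
log_b(a) = log_4(7) = 1.4037

Case 3: c = 2 > log_4(7) = 1.4037
T(n) = O(n^2) = O(n^2)

For T(n) = 7T(n/4) + O(n^2): log_4(7) = 1.4037. This is Case 3 of the Master Theorem (c > log_b(a), work dominated by root), giving O(n^2).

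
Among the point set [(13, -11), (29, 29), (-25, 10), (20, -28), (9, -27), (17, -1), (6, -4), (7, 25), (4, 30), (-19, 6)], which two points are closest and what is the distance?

Computing all pairwise distances among 10 points:

d((13, -11), (29, 29)) = 43.0813
d((13, -11), (-25, 10)) = 43.4166
d((13, -11), (20, -28)) = 18.3848
d((13, -11), (9, -27)) = 16.4924
d((13, -11), (17, -1)) = 10.7703
d((13, -11), (6, -4)) = 9.8995
d((13, -11), (7, 25)) = 36.4966
d((13, -11), (4, 30)) = 41.9762
d((13, -11), (-19, 6)) = 36.2353
d((29, 29), (-25, 10)) = 57.2451
d((29, 29), (20, -28)) = 57.7062
d((29, 29), (9, -27)) = 59.4643
d((29, 29), (17, -1)) = 32.311
d((29, 29), (6, -4)) = 40.2244
d((29, 29), (7, 25)) = 22.3607
d((29, 29), (4, 30)) = 25.02
d((29, 29), (-19, 6)) = 53.2259
d((-25, 10), (20, -28)) = 58.8982
d((-25, 10), (9, -27)) = 50.2494
d((-25, 10), (17, -1)) = 43.4166
d((-25, 10), (6, -4)) = 34.0147
d((-25, 10), (7, 25)) = 35.3412
d((-25, 10), (4, 30)) = 35.2278
d((-25, 10), (-19, 6)) = 7.2111
d((20, -28), (9, -27)) = 11.0454
d((20, -28), (17, -1)) = 27.1662
d((20, -28), (6, -4)) = 27.7849
d((20, -28), (7, 25)) = 54.5711
d((20, -28), (4, 30)) = 60.1664
d((20, -28), (-19, 6)) = 51.7397
d((9, -27), (17, -1)) = 27.2029
d((9, -27), (6, -4)) = 23.1948
d((9, -27), (7, 25)) = 52.0384
d((9, -27), (4, 30)) = 57.2189
d((9, -27), (-19, 6)) = 43.2782
d((17, -1), (6, -4)) = 11.4018
d((17, -1), (7, 25)) = 27.8568
d((17, -1), (4, 30)) = 33.6155
d((17, -1), (-19, 6)) = 36.6742
d((6, -4), (7, 25)) = 29.0172
d((6, -4), (4, 30)) = 34.0588
d((6, -4), (-19, 6)) = 26.9258
d((7, 25), (4, 30)) = 5.831 <-- minimum
d((7, 25), (-19, 6)) = 32.2025
d((4, 30), (-19, 6)) = 33.2415

Closest pair: (7, 25) and (4, 30) with distance 5.831

The closest pair is (7, 25) and (4, 30) with Euclidean distance 5.831. For 10 points, brute-force pairwise comparison is shown above. For large n, the divide-and-conquer algorithm (sort by x, recurse on halves, check the dividing strip) achieves O(n log n).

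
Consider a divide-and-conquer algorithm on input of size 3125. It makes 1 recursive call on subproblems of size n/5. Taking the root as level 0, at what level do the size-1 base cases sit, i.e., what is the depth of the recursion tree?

For divide and conquer with division factor 5:

Problem sizes at each level:
Level 0: 3125
Level 1: 625
Level 2: 125
Level 3: 25
Level 4: 5
Level 5: 1

The root is level 0 and the size-1 base case is level 5 (the tree spans levels 0 through 5, i.e. 6 levels counting the root), so the depth is the number of divisions: log_5(3125) = 5

The recursion tree depth is log_5(3125) = 5. At each level, the problem size is divided by 5, so it takes 5 divisions to reduce to a base case of size 1. The algorithm makes 1 recursive call at each level.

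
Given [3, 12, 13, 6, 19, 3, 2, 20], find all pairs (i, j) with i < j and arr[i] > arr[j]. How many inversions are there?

Finding inversions in [3, 12, 13, 6, 19, 3, 2, 20]:

(0, 6): arr[0]=3 > arr[6]=2
(1, 3): arr[1]=12 > arr[3]=6
(1, 5): arr[1]=12 > arr[5]=3
(1, 6): arr[1]=12 > arr[6]=2
(2, 3): arr[2]=13 > arr[3]=6
(2, 5): arr[2]=13 > arr[5]=3
(2, 6): arr[2]=13 > arr[6]=2
(3, 5): arr[3]=6 > arr[5]=3
(3, 6): arr[3]=6 > arr[6]=2
(4, 5): arr[4]=19 > arr[5]=3
(4, 6): arr[4]=19 > arr[6]=2
(5, 6): arr[5]=3 > arr[6]=2

Total inversions: 12

The array has 12 inversion(s): (0,6), (1,3), (1,5), (1,6), (2,3), (2,5), (2,6), (3,5), (3,6), (4,5), (4,6), (5,6). Each pair (i,j) satisfies i < j and arr[i] > arr[j].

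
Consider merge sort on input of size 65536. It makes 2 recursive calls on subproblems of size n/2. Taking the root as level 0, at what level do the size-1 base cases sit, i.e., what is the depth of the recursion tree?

For divide and conquer with division factor 2:

Problem sizes at each level:
Level 0: 65536
Level 1: 32768
Level 2: 16384
Level 3: 8192
Level 4: 4096
Level 5: 2048
Level 6: 1024
Level 7: 512
Level 8: 256
Level 9: 128
Level 10: 64
Level 11: 32
Level 12: 16
Level 13: 8
Level 14: 4
Level 15: 2
Level 16: 1

The root is level 0 and the size-1 base case is level 16 (the tree spans levels 0 through 16, i.e. 17 levels counting the root), so the depth is the number of divisions: log_2(65536) = 16

The recursion tree depth is log_2(65536) = 16. At each level, the problem size is divided by 2, so it takes 16 divisions to reduce to a base case of size 1. The algorithm makes 2 recursive calls at each level.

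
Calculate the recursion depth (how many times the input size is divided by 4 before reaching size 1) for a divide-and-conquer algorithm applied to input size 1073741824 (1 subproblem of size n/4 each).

For divide and conquer with division factor 4:

Problem sizes at each level:
Level 0: 1073741824
Level 1: 268435456
Level 2: 67108864
Level 3: 16777216
Level 4: 4194304
Level 5: 1048576
Level 6: 262144
Level 7: 65536
Level 8: 16384
Level 9: 4096
Level 10: 1024
Level 11: 256
Level 12: 64
Level 13: 16
Level 14: 4
Level 15: 1

The root is level 0 and the size-1 base case is level 15 (the tree spans levels 0 through 15, i.e. 16 levels counting the root), so the depth is the number of divisions: log_4(1073741824) = 15

The recursion tree depth is log_4(1073741824) = 15. At each level, the problem size is divided by 4, so it takes 15 divisions to reduce to a base case of size 1. The algorithm makes 1 recursive call at each level.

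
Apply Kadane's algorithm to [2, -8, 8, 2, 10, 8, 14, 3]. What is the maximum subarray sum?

Using Kadane's algorithm on [2, -8, 8, 2, 10, 8, 14, 3]:

Scanning through the array:
Position 1 (value -8): max_ending_here = -6, max_so_far = 2
Position 2 (value 8): max_ending_here = 8, max_so_far = 8
Position 3 (value 2): max_ending_here = 10, max_so_far = 10
Position 4 (value 10): max_ending_here = 20, max_so_far = 20
Position 5 (value 8): max_ending_here = 28, max_so_far = 28
Position 6 (value 14): max_ending_here = 42, max_so_far = 42
Position 7 (value 3): max_ending_here = 45, max_so_far = 45

Maximum subarray: [8, 2, 10, 8, 14, 3]
Maximum sum: 45

The maximum subarray is [8, 2, 10, 8, 14, 3] with sum 45. This subarray runs from index 2 to index 7.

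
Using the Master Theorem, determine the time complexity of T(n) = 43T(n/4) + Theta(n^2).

Master Theorem for T(n) = 43T(n/4) + O(n^2):

a = 43, b = 4, c = 2
log_b(a) = log_4(43) = 2.7131

Case 1: c = 2 < log_4(43) = 2.7131
T(n) = O(n^(log_4 43))

For T(n) = 43T(n/4) + O(n^2): log_4(43) = 2.7131. This is Case 1 of the Master Theorem (c < log_b(a), work dominated by leaves), giving O(n^(log_4 43)).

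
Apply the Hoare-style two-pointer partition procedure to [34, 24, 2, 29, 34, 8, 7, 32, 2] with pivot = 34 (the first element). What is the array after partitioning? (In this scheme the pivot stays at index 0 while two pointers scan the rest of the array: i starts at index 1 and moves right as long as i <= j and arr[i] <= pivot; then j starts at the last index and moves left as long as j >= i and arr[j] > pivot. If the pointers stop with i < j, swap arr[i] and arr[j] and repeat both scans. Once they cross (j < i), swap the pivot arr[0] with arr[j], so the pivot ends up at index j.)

Hoare-style two-pointer partition with pivot = 34:

Initial array: [34, 24, 2, 29, 34, 8, 7, 32, 2]

Pointers start at i = 1, j = 8.
i ends at 9, j ends at 8: the pointers have crossed (j < i), so scanning stops.

Swap pivot arr[0] with arr[8] to place pivot at position 8: [2, 24, 2, 29, 34, 8, 7, 32, 34]
Pivot position: 8

After partitioning with pivot 34, the array becomes [2, 24, 2, 29, 34, 8, 7, 32, 34]. The pivot is placed at index 8. All elements to the left of the pivot are <= 34, and all elements to the right are > 34.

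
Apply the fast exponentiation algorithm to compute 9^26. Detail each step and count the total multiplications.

Computing 9^26 by squaring (build up from 9^1; each line after the first costs one multiplication):

9^1 = 9
9^2 = (9^1)^2 = 9^2 = 81
9^3 = 9 * 9^2 = 9 * 81 = 729
9^6 = (9^3)^2 = 729^2 = 531441
9^12 = (9^6)^2 = 531441^2 = 282429536481
9^13 = 9 * 9^12 = 9 * 282429536481 = 2541865828329
9^26 = (9^13)^2 = 2541865828329^2 = 6461081889226673298932241

Result: 6461081889226673298932241
Multiplications needed: 6 (6 lines after 9^1)

9^26 = 6461081889226673298932241. Using exponentiation by squaring, this requires 6 multiplications. The key idea: if the exponent is even, square the half-power; if odd, multiply by the base once.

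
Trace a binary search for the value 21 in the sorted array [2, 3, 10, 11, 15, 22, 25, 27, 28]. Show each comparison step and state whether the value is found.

Binary search for 21 in [2, 3, 10, 11, 15, 22, 25, 27, 28]:

lo=0, hi=8, mid=4, arr[mid]=15 -> 15 < 21, search right half
lo=5, hi=8, mid=6, arr[mid]=25 -> 25 > 21, search left half
lo=5, hi=5, mid=5, arr[mid]=22 -> 22 > 21, search left half
lo=5 > hi=4, target 21 not found

Binary search determines that 21 is not in the array after 3 comparisons. The search space was exhausted without finding the target.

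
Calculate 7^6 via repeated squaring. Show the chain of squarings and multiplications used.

Computing 7^6 by squaring (build up from 7^1; each line after the first costs one multiplication):

7^1 = 7
7^2 = (7^1)^2 = 7^2 = 49
7^3 = 7 * 7^2 = 7 * 49 = 343
7^6 = (7^3)^2 = 343^2 = 117649

Result: 117649
Multiplications needed: 3 (3 lines after 7^1)

7^6 = 117649. Using exponentiation by squaring, this requires 3 multiplications. The key idea: if the exponent is even, square the half-power; if odd, multiply by the base once.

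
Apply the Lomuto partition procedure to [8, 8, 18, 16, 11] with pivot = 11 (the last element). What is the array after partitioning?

Lomuto partition with pivot = 11:

Initial array: [8, 8, 18, 16, 11]

arr[0]=8 <= 11: swap with position 0, array becomes [8, 8, 18, 16, 11]
arr[1]=8 <= 11: swap with position 1, array becomes [8, 8, 18, 16, 11]
arr[2]=18 > 11: no swap
arr[3]=16 > 11: no swap

Place pivot at position 2: [8, 8, 11, 16, 18]
Pivot position: 2

After partitioning with pivot 11, the array becomes [8, 8, 11, 16, 18]. The pivot is placed at index 2. All elements to the left of the pivot are <= 11, and all elements to the right are > 11.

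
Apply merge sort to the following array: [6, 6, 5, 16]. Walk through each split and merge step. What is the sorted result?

Merge sort trace:

Split: [6, 6, 5, 16] -> [6, 6] and [5, 16]
  Split: [6, 6] -> [6] and [6]
  Merge: [6] + [6] -> [6, 6]
  Split: [5, 16] -> [5] and [16]
  Merge: [5] + [16] -> [5, 16]
Merge: [6, 6] + [5, 16] -> [5, 6, 6, 16]

Final sorted array: [5, 6, 6, 16]

The merge sort proceeds by recursively splitting the array and merging sorted halves.
After all merges, the sorted array is [5, 6, 6, 16].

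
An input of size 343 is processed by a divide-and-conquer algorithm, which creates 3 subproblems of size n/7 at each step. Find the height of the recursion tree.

For divide and conquer with division factor 7:

Problem sizes at each level:
Level 0: 343
Level 1: 49
Level 2: 7
Level 3: 1

The root is level 0 and the size-1 base case is level 3 (the tree spans levels 0 through 3, i.e. 4 levels counting the root), so the depth is the number of divisions: log_7(343) = 3

The recursion tree depth is log_7(343) = 3. At each level, the problem size is divided by 7, so it takes 3 divisions to reduce to a base case of size 1. The algorithm makes 3 recursive calls at each level.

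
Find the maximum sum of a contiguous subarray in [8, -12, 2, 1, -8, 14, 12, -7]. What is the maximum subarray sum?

Using Kadane's algorithm on [8, -12, 2, 1, -8, 14, 12, -7]:

Scanning through the array:
Position 1 (value -12): max_ending_here = -4, max_so_far = 8
Position 2 (value 2): max_ending_here = 2, max_so_far = 8
Position 3 (value 1): max_ending_here = 3, max_so_far = 8
Position 4 (value -8): max_ending_here = -5, max_so_far = 8
Position 5 (value 14): max_ending_here = 14, max_so_far = 14
Position 6 (value 12): max_ending_here = 26, max_so_far = 26
Position 7 (value -7): max_ending_here = 19, max_so_far = 26

Maximum subarray: [14, 12]
Maximum sum: 26

The maximum subarray is [14, 12] with sum 26. This subarray runs from index 5 to index 6.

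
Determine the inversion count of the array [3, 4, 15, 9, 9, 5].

Finding inversions in [3, 4, 15, 9, 9, 5]:

(2, 3): arr[2]=15 > arr[3]=9
(2, 4): arr[2]=15 > arr[4]=9
(2, 5): arr[2]=15 > arr[5]=5
(3, 5): arr[3]=9 > arr[5]=5
(4, 5): arr[4]=9 > arr[5]=5

Total inversions: 5

The array has 5 inversion(s): (2,3), (2,4), (2,5), (3,5), (4,5). Each pair (i,j) satisfies i < j and arr[i] > arr[j].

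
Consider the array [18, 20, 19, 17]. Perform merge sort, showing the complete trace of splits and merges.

Merge sort trace:

Split: [18, 20, 19, 17] -> [18, 20] and [19, 17]
  Split: [18, 20] -> [18] and [20]
  Merge: [18] + [20] -> [18, 20]
  Split: [19, 17] -> [19] and [17]
  Merge: [19] + [17] -> [17, 19]
Merge: [18, 20] + [17, 19] -> [17, 18, 19, 20]

Final sorted array: [17, 18, 19, 20]

The merge sort proceeds by recursively splitting the array and merging sorted halves.
After all merges, the sorted array is [17, 18, 19, 20].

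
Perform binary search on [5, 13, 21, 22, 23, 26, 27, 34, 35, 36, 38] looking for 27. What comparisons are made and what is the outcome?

Binary search for 27 in [5, 13, 21, 22, 23, 26, 27, 34, 35, 36, 38]:

lo=0, hi=10, mid=5, arr[mid]=26 -> 26 < 27, search right half
lo=6, hi=10, mid=8, arr[mid]=35 -> 35 > 27, search left half
lo=6, hi=7, mid=6, arr[mid]=27 -> Found target at index 6!

Binary search finds 27 at index 6 after 3 comparisons. The search repeatedly halves the search space by comparing with the middle element.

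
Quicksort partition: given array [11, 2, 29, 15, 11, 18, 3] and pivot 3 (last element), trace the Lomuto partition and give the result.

Lomuto partition with pivot = 3:

Initial array: [11, 2, 29, 15, 11, 18, 3]

arr[0]=11 > 3: no swap
arr[1]=2 <= 3: swap with position 0, array becomes [2, 11, 29, 15, 11, 18, 3]
arr[2]=29 > 3: no swap
arr[3]=15 > 3: no swap
arr[4]=11 > 3: no swap
arr[5]=18 > 3: no swap

Place pivot at position 1: [2, 3, 29, 15, 11, 18, 11]
Pivot position: 1

After partitioning with pivot 3, the array becomes [2, 3, 29, 15, 11, 18, 11]. The pivot is placed at index 1. All elements to the left of the pivot are <= 3, and all elements to the right are > 3.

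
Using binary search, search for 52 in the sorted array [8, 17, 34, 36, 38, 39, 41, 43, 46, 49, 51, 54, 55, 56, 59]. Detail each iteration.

Binary search for 52 in [8, 17, 34, 36, 38, 39, 41, 43, 46, 49, 51, 54, 55, 56, 59]:

lo=0, hi=14, mid=7, arr[mid]=43 -> 43 < 52, search right half
lo=8, hi=14, mid=11, arr[mid]=54 -> 54 > 52, search left half
lo=8, hi=10, mid=9, arr[mid]=49 -> 49 < 52, search right half
lo=10, hi=10, mid=10, arr[mid]=51 -> 51 < 52, search right half
lo=11 > hi=10, target 52 not found

Binary search determines that 52 is not in the array after 4 comparisons. The search space was exhausted without finding the target.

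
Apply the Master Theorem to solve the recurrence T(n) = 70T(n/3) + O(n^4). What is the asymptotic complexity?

Master Theorem for T(n) = 70T(n/3) + O(n^4):

a = 70, b = 3, c = 4
log_b(a) = log_3(70) = 3.8671

Case 3: c = 4 > log_3(70) = 3.8671
T(n) = O(n^4) = O(n^4)

For T(n) = 70T(n/3) + O(n^4): log_3(70) = 3.8671. This is Case 3 of the Master Theorem (c > log_b(a), work dominated by root), giving O(n^4).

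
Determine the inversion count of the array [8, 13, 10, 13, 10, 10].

Finding inversions in [8, 13, 10, 13, 10, 10]:

(1, 2): arr[1]=13 > arr[2]=10
(1, 4): arr[1]=13 > arr[4]=10
(1, 5): arr[1]=13 > arr[5]=10
(3, 4): arr[3]=13 > arr[4]=10
(3, 5): arr[3]=13 > arr[5]=10

Total inversions: 5

The array has 5 inversion(s): (1,2), (1,4), (1,5), (3,4), (3,5). Each pair (i,j) satisfies i < j and arr[i] > arr[j].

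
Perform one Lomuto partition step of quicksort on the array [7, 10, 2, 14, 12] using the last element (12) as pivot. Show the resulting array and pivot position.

Lomuto partition with pivot = 12:

Initial array: [7, 10, 2, 14, 12]

arr[0]=7 <= 12: swap with position 0, array becomes [7, 10, 2, 14, 12]
arr[1]=10 <= 12: swap with position 1, array becomes [7, 10, 2, 14, 12]
arr[2]=2 <= 12: swap with position 2, array becomes [7, 10, 2, 14, 12]
arr[3]=14 > 12: no swap

Place pivot at position 3: [7, 10, 2, 12, 14]
Pivot position: 3

After partitioning with pivot 12, the array becomes [7, 10, 2, 12, 14]. The pivot is placed at index 3. All elements to the left of the pivot are <= 12, and all elements to the right are > 12.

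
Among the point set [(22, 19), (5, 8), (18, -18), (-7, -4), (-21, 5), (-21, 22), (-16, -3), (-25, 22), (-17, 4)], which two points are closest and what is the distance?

Computing all pairwise distances among 9 points:

d((22, 19), (5, 8)) = 20.2485
d((22, 19), (18, -18)) = 37.2156
d((22, 19), (-7, -4)) = 37.0135
d((22, 19), (-21, 5)) = 45.2217
d((22, 19), (-21, 22)) = 43.1045
d((22, 19), (-16, -3)) = 43.909
d((22, 19), (-25, 22)) = 47.0956
d((22, 19), (-17, 4)) = 41.7852
d((5, 8), (18, -18)) = 29.0689
d((5, 8), (-7, -4)) = 16.9706
d((5, 8), (-21, 5)) = 26.1725
d((5, 8), (-21, 22)) = 29.5296
d((5, 8), (-16, -3)) = 23.7065
d((5, 8), (-25, 22)) = 33.1059
d((5, 8), (-17, 4)) = 22.3607
d((18, -18), (-7, -4)) = 28.6531
d((18, -18), (-21, 5)) = 45.2769
d((18, -18), (-21, 22)) = 55.8659
d((18, -18), (-16, -3)) = 37.1618
d((18, -18), (-25, 22)) = 58.7282
d((18, -18), (-17, 4)) = 41.3401
d((-7, -4), (-21, 5)) = 16.6433
d((-7, -4), (-21, 22)) = 29.5296
d((-7, -4), (-16, -3)) = 9.0554
d((-7, -4), (-25, 22)) = 31.6228
d((-7, -4), (-17, 4)) = 12.8062
d((-21, 5), (-21, 22)) = 17.0
d((-21, 5), (-16, -3)) = 9.434
d((-21, 5), (-25, 22)) = 17.4642
d((-21, 5), (-17, 4)) = 4.1231
d((-21, 22), (-16, -3)) = 25.4951
d((-21, 22), (-25, 22)) = 4.0 <-- minimum
d((-21, 22), (-17, 4)) = 18.4391
d((-16, -3), (-25, 22)) = 26.5707
d((-16, -3), (-17, 4)) = 7.0711
d((-25, 22), (-17, 4)) = 19.6977

Closest pair: (-21, 22) and (-25, 22) with distance 4.0

The closest pair is (-21, 22) and (-25, 22) with Euclidean distance 4.0. For 9 points, brute-force pairwise comparison is shown above. For large n, the divide-and-conquer algorithm (sort by x, recurse on halves, check the dividing strip) achieves O(n log n).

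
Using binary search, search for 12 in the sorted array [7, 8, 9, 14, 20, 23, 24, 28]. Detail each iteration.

Binary search for 12 in [7, 8, 9, 14, 20, 23, 24, 28]:

lo=0, hi=7, mid=3, arr[mid]=14 -> 14 > 12, search left half
lo=0, hi=2, mid=1, arr[mid]=8 -> 8 < 12, search right half
lo=2, hi=2, mid=2, arr[mid]=9 -> 9 < 12, search right half
lo=3 > hi=2, target 12 not found

Binary search determines that 12 is not in the array after 3 comparisons. The search space was exhausted without finding the target.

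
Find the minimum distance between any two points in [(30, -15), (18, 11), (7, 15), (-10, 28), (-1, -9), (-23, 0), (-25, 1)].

Computing all pairwise distances among 7 points:

d((30, -15), (18, 11)) = 28.6356
d((30, -15), (7, 15)) = 37.8021
d((30, -15), (-10, 28)) = 58.7282
d((30, -15), (-1, -9)) = 31.5753
d((30, -15), (-23, 0)) = 55.0818
d((30, -15), (-25, 1)) = 57.28
d((18, 11), (7, 15)) = 11.7047
d((18, 11), (-10, 28)) = 32.7567
d((18, 11), (-1, -9)) = 27.5862
d((18, 11), (-23, 0)) = 42.45
d((18, 11), (-25, 1)) = 44.1475
d((7, 15), (-10, 28)) = 21.4009
d((7, 15), (-1, -9)) = 25.2982
d((7, 15), (-23, 0)) = 33.541
d((7, 15), (-25, 1)) = 34.9285
d((-10, 28), (-1, -9)) = 38.0789
d((-10, 28), (-23, 0)) = 30.8707
d((-10, 28), (-25, 1)) = 30.8869
d((-1, -9), (-23, 0)) = 23.7697
d((-1, -9), (-25, 1)) = 26.0
d((-23, 0), (-25, 1)) = 2.2361 <-- minimum

Closest pair: (-23, 0) and (-25, 1) with distance 2.2361

The closest pair is (-23, 0) and (-25, 1) with Euclidean distance 2.2361. For 7 points, brute-force pairwise comparison is shown above. For large n, the divide-and-conquer algorithm (sort by x, recurse on halves, check the dividing strip) achieves O(n log n).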